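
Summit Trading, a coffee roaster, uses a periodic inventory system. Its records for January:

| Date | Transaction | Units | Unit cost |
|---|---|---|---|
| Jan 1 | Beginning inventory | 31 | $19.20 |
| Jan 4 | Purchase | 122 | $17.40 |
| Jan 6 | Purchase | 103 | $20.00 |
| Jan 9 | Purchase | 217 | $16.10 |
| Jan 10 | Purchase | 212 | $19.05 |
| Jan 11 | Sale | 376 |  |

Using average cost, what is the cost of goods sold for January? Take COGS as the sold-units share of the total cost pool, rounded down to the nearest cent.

Jan 11, sell 376: 376/685 × $12,310.30 → $6,757.18
Ending inventory (cost pool remaining) = $5,553.12

COGS = $6,757.18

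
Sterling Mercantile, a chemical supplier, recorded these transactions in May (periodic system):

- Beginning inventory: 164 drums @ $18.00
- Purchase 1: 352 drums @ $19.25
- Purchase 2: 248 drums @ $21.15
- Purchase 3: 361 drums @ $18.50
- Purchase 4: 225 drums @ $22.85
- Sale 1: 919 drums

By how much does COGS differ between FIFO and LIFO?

$860.50

FIFO COGS: 164 @ $18.00 + 352 @ $19.25 + 248 @ $21.15 + 155 @ $18.50 = $17,840.70
LIFO COGS: 225 @ $22.85 + 361 @ $18.50 + 248 @ $21.15 + 85 @ $19.25 = $18,701.20
Difference = |$17,840.70 − $18,701.20| = $860.50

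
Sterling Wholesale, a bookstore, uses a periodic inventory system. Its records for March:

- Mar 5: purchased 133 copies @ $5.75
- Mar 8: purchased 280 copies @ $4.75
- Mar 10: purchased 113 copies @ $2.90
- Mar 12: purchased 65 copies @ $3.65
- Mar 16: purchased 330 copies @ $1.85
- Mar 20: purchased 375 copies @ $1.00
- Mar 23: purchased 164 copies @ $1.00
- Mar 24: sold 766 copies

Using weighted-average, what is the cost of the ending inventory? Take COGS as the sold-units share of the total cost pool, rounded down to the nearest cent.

Ending inventory = $1,810.68

Mar 24, sell 766: 766/1460 × $3,809.20 → $1,998.52
Ending inventory (cost pool remaining) = $1,810.68
Check: goods available $3,809.20 = COGS $1,998.52 + ending $1,810.68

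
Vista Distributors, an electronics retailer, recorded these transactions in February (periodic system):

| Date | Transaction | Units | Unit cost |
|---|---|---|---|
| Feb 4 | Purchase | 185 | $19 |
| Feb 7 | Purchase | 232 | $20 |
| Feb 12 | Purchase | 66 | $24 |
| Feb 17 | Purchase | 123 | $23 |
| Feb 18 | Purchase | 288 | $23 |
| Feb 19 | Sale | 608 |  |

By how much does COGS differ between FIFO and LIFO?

FIFO COGS: 185 @ $19 + 232 @ $20 + 66 @ $24 + 123 @ $23 + 2 @ $23 = $12,614
LIFO COGS: 288 @ $23 + 123 @ $23 + 66 @ $24 + 131 @ $20 = $13,657
Difference = |$12,614 − $13,657| = $1,043

$1,043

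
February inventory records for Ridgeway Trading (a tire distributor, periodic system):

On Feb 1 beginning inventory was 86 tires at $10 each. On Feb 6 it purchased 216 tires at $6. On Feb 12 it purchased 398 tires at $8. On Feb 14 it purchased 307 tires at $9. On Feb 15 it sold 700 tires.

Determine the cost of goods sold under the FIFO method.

COGS = $5,340

Feb 15, 700 sold [FIFO — oldest first]: 86 @ $10 + 216 @ $6 + 398 @ $8 = $5,340
Ending inventory: 307 @ $9 = $2,763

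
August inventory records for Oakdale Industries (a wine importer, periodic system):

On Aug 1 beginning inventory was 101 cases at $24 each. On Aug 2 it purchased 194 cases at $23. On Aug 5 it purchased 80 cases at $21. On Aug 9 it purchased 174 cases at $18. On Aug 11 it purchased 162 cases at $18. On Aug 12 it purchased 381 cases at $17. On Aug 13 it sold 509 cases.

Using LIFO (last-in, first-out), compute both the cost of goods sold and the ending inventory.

COGS = $8,781; ending inventory = $12,310

Aug 13, 509 sold [LIFO — newest first]: 381 @ $17 + 128 @ $18 = $8,781
Ending inventory: 101 @ $24 + 194 @ $23 + 80 @ $21 + 174 @ $18 + 34 @ $18 = $12,310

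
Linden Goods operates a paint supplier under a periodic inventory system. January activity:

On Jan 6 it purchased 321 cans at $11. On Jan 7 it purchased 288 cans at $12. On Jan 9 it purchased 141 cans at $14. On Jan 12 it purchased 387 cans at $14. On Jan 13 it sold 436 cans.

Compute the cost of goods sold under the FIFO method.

COGS = $4,911

Jan 13, 436 sold [FIFO — oldest first]: 321 @ $11 + 115 @ $12 = $4,911
Ending inventory: 173 @ $12 + 141 @ $14 + 387 @ $14 = $9,468
Check: goods available $14,379 = COGS $4,911 + ending $9,468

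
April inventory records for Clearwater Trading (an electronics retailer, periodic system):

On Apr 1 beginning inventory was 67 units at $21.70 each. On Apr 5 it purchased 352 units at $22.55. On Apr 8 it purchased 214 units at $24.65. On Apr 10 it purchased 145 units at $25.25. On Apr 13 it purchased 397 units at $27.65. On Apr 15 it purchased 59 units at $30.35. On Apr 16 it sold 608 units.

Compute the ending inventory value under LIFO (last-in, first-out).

Ending inventory = $14,494.05

Apr 16, 608 sold [LIFO — newest first]: 59 @ $30.35 + 397 @ $27.65 + 145 @ $25.25 + 7 @ $24.65 = $16,601.50
Ending inventory: 67 @ $21.70 + 352 @ $22.55 + 207 @ $24.65 = $14,494.05
Check: goods available $31,095.55 = COGS $16,601.50 + ending $14,494.05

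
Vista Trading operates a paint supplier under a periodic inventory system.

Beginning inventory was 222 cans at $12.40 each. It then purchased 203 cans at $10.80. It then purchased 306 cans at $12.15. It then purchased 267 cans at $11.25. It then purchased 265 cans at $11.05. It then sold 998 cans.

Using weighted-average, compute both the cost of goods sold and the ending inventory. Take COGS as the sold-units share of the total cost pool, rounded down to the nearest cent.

COGS = $11,532.78; ending inventory = $3,062.32

Sale 1, sell 998: 998/1263 × $14,595.10 → $11,532.78
Ending inventory (cost pool remaining) = $3,062.32
Check: goods available $14,595.10 = COGS $11,532.78 + ending $3,062.32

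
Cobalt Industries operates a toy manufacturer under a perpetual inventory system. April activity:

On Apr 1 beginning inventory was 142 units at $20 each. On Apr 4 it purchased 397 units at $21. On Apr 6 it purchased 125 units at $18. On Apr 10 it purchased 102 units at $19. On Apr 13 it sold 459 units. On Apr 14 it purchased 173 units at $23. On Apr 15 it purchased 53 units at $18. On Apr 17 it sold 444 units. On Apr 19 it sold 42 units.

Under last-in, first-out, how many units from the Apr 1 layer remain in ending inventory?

Apr 13, 459 sold [LIFO — newest first]: 102 @ $19 + 125 @ $18 + 232 @ $21 = $9,060
Apr 17, 444 sold [LIFO — newest first]: 53 @ $18 + 173 @ $23 + 165 @ $21 + 53 @ $20 = $9,458
Apr 19, 42 sold [LIFO — newest first]: 42 @ $20 = $840
Total COGS = $9,060 + $9,458 + $840 = $19,358
Ending inventory: 47 @ $20 = $940
Check: goods available $20,298 = COGS $19,358 + ending $940

47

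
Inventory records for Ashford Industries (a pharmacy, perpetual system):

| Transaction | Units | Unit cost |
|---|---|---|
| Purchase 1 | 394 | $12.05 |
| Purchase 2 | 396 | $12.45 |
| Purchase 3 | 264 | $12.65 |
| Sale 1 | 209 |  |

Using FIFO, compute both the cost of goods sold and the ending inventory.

Sale 1 (209) [FIFO — oldest first]: 209 @ $12.05 = $2,518.45
Ending inventory: 185 @ $12.05 + 396 @ $12.45 + 264 @ $12.65 = $10,499.05

COGS = $2,518.45; ending inventory = $10,499.05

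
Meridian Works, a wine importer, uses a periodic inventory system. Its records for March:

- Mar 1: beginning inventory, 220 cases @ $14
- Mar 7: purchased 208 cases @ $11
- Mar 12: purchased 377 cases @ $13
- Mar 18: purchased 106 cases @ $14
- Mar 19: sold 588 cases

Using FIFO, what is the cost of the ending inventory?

Mar 19, 588 sold [FIFO — oldest first]: 220 @ $14 + 208 @ $11 + 160 @ $13 = $7,448
Ending inventory: 217 @ $13 + 106 @ $14 = $4,305

Ending inventory = $4,305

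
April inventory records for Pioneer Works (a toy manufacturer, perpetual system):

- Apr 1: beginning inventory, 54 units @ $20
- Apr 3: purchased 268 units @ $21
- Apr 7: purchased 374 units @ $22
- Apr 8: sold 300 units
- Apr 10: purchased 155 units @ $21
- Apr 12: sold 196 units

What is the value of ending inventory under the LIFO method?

Ending inventory = $7,434

Apr 8, 300 sold [LIFO — newest first]: 300 @ $22 = $6,600
Apr 12, 196 sold [LIFO — newest first]: 155 @ $21 + 41 @ $22 = $4,157
Total COGS = $6,600 + $4,157 = $10,757
Ending inventory: 54 @ $20 + 268 @ $21 + 33 @ $22 = $7,434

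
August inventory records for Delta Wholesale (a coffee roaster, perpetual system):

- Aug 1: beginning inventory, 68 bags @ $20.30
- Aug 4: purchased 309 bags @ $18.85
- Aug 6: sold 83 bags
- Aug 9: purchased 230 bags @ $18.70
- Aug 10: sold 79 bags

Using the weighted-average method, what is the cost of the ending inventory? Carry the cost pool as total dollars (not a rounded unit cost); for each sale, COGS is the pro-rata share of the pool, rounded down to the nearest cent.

Ending inventory = $8,424.26

After Aug 1: 68 on hand, pool $1,380.40 (≈ $20.3000 each)
After Aug 4: 377 on hand, pool $7,205.05 (≈ $19.1115 each)
Aug 6, sell 83: 83/377 × $7,205.05 → $1,586.25
After Aug 9: 524 on hand, pool $9,919.80 (≈ $18.9309 each)
Aug 10, sell 79: 79/524 × $9,919.80 → $1,495.54
Total COGS = $1,586.25 + $1,495.54 = $3,081.79
Ending inventory (cost pool remaining) = $8,424.26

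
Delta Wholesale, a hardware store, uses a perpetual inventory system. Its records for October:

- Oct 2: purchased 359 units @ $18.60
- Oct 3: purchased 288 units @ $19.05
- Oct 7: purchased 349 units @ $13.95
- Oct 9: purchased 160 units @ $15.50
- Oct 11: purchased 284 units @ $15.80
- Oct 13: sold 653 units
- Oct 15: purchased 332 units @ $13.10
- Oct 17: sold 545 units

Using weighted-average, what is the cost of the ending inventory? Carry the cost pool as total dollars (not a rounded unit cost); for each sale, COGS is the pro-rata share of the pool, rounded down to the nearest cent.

Ending inventory = $8,959.14

After Oct 2: 359 on hand, pool $6,677.40 (≈ $18.6000 each)
After Oct 3: 647 on hand, pool $12,163.80 (≈ $18.8003 each)
After Oct 7: 996 on hand, pool $17,032.35 (≈ $17.1008 each)
After Oct 9: 1156 on hand, pool $19,512.35 (≈ $16.8792 each)
After Oct 11: 1440 on hand, pool $23,999.55 (≈ $16.6664 each)
Oct 13, sell 653: 653/1440 × $23,999.55 → $10,883.12
After Oct 15: 1119 on hand, pool $17,465.63 (≈ $15.6082 each)
Oct 17, sell 545: 545/1119 × $17,465.63 → $8,506.49
Total COGS = $10,883.12 + $8,506.49 = $19,389.61
Ending inventory (cost pool remaining) = $8,959.14
Check: goods available $28,348.75 = COGS $19,389.61 + ending $8,959.14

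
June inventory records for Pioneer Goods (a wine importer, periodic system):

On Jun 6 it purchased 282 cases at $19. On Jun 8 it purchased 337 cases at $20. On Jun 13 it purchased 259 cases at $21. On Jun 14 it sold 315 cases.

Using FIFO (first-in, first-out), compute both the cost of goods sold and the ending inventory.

Jun 14, 315 sold [FIFO — oldest first]: 282 @ $19 + 33 @ $20 = $6,018
Ending inventory: 304 @ $20 + 259 @ $21 = $11,519

COGS = $6,018; ending inventory = $11,519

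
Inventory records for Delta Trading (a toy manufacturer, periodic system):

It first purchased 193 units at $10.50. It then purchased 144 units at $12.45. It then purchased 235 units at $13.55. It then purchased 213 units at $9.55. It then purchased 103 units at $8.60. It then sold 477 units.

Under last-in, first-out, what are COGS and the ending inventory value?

COGS = $5,101.50; ending inventory = $4,822.00

Sale 1 (477) [LIFO — newest first]: 103 @ $8.60 + 213 @ $9.55 + 161 @ $13.55 = $5,101.50
Ending inventory: 193 @ $10.50 + 144 @ $12.45 + 74 @ $13.55 = $4,822.00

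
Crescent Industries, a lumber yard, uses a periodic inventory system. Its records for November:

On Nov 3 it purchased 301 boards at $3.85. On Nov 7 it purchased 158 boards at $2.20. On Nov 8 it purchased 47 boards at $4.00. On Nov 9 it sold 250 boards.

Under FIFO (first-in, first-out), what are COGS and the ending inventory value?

Nov 9, 250 sold [FIFO — oldest first]: 250 @ $3.85 = $962.50
Ending inventory: 51 @ $3.85 + 158 @ $2.20 + 47 @ $4.00 = $731.95
Check: goods available $1,694.45 = COGS $962.50 + ending $731.95

COGS = $962.50; ending inventory = $731.95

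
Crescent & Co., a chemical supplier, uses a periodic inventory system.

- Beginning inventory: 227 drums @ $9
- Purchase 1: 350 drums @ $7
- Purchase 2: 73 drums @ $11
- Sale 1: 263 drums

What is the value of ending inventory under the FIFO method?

Ending inventory = $3,001

Sale 1 (263) [FIFO — oldest first]: 227 @ $9 + 36 @ $7 = $2,295
Ending inventory: 314 @ $7 + 73 @ $11 = $3,001
Check: goods available $5,296 = COGS $2,295 + ending $3,001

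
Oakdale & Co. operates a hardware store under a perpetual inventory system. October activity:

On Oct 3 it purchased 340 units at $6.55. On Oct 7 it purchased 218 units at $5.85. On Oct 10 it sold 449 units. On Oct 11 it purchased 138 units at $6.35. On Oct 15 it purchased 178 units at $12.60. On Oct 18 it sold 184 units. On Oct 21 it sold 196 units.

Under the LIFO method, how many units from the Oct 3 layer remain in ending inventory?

Oct 10, 449 sold [LIFO — newest first]: 218 @ $5.85 + 231 @ $6.55 = $2,788.35
Oct 18, 184 sold [LIFO — newest first]: 178 @ $12.60 + 6 @ $6.35 = $2,280.90
Oct 21, 196 sold [LIFO — newest first]: 132 @ $6.35 + 64 @ $6.55 = $1,257.40
Total COGS = $2,788.35 + $2,280.90 + $1,257.40 = $6,326.65
Ending inventory: 45 @ $6.55 = $294.75

45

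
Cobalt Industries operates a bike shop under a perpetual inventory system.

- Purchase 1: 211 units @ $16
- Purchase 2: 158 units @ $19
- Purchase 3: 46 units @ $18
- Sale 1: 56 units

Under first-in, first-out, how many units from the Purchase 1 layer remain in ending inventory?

Sale 1 (56) [FIFO — oldest first]: 56 @ $16 = $896
Ending inventory: 155 @ $16 + 158 @ $19 + 46 @ $18 = $6,310

155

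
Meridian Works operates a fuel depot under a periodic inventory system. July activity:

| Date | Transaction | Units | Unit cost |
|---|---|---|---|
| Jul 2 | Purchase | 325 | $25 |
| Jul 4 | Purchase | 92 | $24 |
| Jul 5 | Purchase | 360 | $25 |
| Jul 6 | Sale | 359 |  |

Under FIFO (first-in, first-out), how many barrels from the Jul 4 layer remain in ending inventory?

58

Jul 6, 359 sold [FIFO — oldest first]: 325 @ $25 + 34 @ $24 = $8,941
Ending inventory: 58 @ $24 + 360 @ $25 = $10,392
Check: goods available $19,333 = COGS $8,941 + ending $10,392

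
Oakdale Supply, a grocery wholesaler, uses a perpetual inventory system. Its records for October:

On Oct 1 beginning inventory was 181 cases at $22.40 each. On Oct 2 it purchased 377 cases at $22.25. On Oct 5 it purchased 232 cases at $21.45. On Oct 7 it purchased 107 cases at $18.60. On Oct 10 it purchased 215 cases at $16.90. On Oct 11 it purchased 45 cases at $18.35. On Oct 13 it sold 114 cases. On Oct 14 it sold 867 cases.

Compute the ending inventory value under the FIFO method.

Ending inventory = $3,039.65

Oct 13, 114 sold [FIFO — oldest first]: 114 @ $22.40 = $2,553.60
Oct 14, 867 sold [FIFO — oldest first]: 67 @ $22.40 + 377 @ $22.25 + 232 @ $21.45 + 107 @ $18.60 + 84 @ $16.90 = $18,275.25
Total COGS = $2,553.60 + $18,275.25 = $20,828.85
Ending inventory: 131 @ $16.90 + 45 @ $18.35 = $3,039.65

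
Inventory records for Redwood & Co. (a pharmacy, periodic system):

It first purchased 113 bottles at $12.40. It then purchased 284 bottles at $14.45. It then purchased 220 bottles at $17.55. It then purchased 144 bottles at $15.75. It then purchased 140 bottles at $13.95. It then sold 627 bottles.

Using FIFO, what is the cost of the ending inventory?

Sale 1 (627) [FIFO — oldest first]: 113 @ $12.40 + 284 @ $14.45 + 220 @ $17.55 + 10 @ $15.75 = $9,523.50
Ending inventory: 134 @ $15.75 + 140 @ $13.95 = $4,063.50

Ending inventory = $4,063.50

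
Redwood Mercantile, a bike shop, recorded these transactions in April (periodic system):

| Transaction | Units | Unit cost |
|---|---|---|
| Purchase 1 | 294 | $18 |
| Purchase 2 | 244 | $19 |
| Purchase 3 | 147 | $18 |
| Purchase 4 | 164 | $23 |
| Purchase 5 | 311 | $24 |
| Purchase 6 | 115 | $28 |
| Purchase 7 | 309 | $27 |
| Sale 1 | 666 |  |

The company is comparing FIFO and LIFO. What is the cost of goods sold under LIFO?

FIFO COGS: 294 @ $18 + 244 @ $19 + 128 @ $18 = $12,232
LIFO COGS: 309 @ $27 + 115 @ $28 + 242 @ $24 = $17,371

COGS = $17,371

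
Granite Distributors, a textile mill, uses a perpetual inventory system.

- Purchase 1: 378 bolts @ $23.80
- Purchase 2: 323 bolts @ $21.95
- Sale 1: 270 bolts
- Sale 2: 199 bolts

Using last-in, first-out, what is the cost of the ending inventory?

Sale 1 (270) [LIFO — newest first]: 270 @ $21.95 = $5,926.50
Sale 2 (199) [LIFO — newest first]: 53 @ $21.95 + 146 @ $23.80 = $4,638.15
Total COGS = $5,926.50 + $4,638.15 = $10,564.65
Ending inventory: 232 @ $23.80 = $5,521.60
Check: goods available $16,086.25 = COGS $10,564.65 + ending $5,521.60

Ending inventory = $5,521.60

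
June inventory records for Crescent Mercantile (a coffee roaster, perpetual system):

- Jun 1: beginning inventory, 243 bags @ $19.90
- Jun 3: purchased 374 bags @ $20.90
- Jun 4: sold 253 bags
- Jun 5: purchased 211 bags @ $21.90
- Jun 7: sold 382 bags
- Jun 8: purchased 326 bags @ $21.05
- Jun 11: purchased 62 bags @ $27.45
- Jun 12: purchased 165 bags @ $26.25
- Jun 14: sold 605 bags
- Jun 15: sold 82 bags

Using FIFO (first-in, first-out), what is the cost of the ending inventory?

Ending inventory = $1,548.75

Jun 4, 253 sold [FIFO — oldest first]: 243 @ $19.90 + 10 @ $20.90 = $5,044.70
Jun 7, 382 sold [FIFO — oldest first]: 364 @ $20.90 + 18 @ $21.90 = $8,001.80
Jun 14, 605 sold [FIFO — oldest first]: 193 @ $21.90 + 326 @ $21.05 + 62 @ $27.45 + 24 @ $26.25 = $13,420.90
Jun 15, 82 sold [FIFO — oldest first]: 82 @ $26.25 = $2,152.50
Total COGS = $5,044.70 + $8,001.80 + $13,420.90 + $2,152.50 = $28,619.90
Ending inventory: 59 @ $26.25 = $1,548.75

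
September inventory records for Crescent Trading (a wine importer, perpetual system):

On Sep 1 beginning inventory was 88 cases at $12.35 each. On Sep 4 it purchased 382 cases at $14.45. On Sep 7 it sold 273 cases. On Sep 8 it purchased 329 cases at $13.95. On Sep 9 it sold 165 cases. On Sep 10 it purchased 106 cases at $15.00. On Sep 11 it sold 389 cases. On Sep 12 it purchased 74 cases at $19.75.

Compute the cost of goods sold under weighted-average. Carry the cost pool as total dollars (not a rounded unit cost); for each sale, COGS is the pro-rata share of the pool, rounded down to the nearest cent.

After Sep 1: 88 on hand, pool $1,086.80 (≈ $12.3500 each)
After Sep 4: 470 on hand, pool $6,606.70 (≈ $14.0568 each)
Sep 7, sell 273: 273/470 × $6,606.70 → $3,837.50
After Sep 8: 526 on hand, pool $7,358.75 (≈ $13.9900 each)
Sep 9, sell 165: 165/526 × $7,358.75 → $2,308.35
After Sep 10: 467 on hand, pool $6,640.40 (≈ $14.2193 each)
Sep 11, sell 389: 389/467 × $6,640.40 → $5,531.29
After Sep 12: 152 on hand, pool $2,570.61 (≈ $16.9119 each)
Total COGS = $3,837.50 + $2,308.35 + $5,531.29 = $11,677.14
Ending inventory (cost pool remaining) = $2,570.61

COGS = $11,677.14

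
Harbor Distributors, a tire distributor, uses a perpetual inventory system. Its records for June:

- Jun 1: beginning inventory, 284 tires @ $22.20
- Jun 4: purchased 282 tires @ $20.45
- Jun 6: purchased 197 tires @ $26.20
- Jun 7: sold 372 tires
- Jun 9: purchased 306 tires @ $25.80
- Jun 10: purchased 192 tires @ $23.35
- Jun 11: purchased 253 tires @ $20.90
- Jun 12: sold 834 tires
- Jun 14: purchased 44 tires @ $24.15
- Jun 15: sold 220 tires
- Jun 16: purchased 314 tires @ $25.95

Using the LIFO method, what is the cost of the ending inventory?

Jun 7, 372 sold [LIFO — newest first]: 197 @ $26.20 + 175 @ $20.45 = $8,740.15
Jun 12, 834 sold [LIFO — newest first]: 253 @ $20.90 + 192 @ $23.35 + 306 @ $25.80 + 83 @ $20.45 = $19,363.05
Jun 15, 220 sold [LIFO — newest first]: 44 @ $24.15 + 24 @ $20.45 + 152 @ $22.20 = $4,927.80
Total COGS = $8,740.15 + $19,363.05 + $4,927.80 = $33,031.00
Ending inventory: 132 @ $22.20 + 314 @ $25.95 = $11,078.70

Ending inventory = $11,078.70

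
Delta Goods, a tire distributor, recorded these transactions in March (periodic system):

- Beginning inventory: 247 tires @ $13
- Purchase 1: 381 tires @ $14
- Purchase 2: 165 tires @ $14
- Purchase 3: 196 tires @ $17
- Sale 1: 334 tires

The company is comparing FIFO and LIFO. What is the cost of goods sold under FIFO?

FIFO COGS: 247 @ $13 + 87 @ $14 = $4,429
LIFO COGS: 196 @ $17 + 138 @ $14 = $5,264

COGS = $4,429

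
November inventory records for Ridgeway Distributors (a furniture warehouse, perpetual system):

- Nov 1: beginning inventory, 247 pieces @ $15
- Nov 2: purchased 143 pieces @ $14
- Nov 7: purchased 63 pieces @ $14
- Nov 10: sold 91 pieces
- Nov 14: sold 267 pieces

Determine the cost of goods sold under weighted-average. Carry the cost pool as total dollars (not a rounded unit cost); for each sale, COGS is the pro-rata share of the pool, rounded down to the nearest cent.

COGS = $5,207.19

After Nov 1: 247 on hand, pool $3,705.00 (≈ $15.0000 each)
After Nov 2: 390 on hand, pool $5,707.00 (≈ $14.6333 each)
After Nov 7: 453 on hand, pool $6,589.00 (≈ $14.5453 each)
Nov 10, sell 91: 91/453 × $6,589.00 → $1,323.61
Nov 14, sell 267: 267/362 × $5,265.39 → $3,883.58
Total COGS = $1,323.61 + $3,883.58 = $5,207.19
Ending inventory (cost pool remaining) = $1,381.81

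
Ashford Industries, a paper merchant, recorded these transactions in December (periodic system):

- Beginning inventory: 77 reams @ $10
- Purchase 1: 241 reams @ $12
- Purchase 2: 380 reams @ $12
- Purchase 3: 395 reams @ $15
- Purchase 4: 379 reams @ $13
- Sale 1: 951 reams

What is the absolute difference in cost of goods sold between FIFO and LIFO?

$959

FIFO COGS: 77 @ $10 + 241 @ $12 + 380 @ $12 + 253 @ $15 = $12,017
LIFO COGS: 379 @ $13 + 395 @ $15 + 177 @ $12 = $12,976
Difference = |$12,017 − $12,976| = $959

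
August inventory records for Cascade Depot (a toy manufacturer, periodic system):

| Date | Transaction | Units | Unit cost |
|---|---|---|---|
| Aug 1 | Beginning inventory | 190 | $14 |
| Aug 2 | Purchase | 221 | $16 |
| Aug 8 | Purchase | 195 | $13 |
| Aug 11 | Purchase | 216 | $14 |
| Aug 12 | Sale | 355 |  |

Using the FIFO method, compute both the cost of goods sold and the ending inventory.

Aug 12, 355 sold [FIFO — oldest first]: 190 @ $14 + 165 @ $16 = $5,300
Ending inventory: 56 @ $16 + 195 @ $13 + 216 @ $14 = $6,455

COGS = $5,300; ending inventory = $6,455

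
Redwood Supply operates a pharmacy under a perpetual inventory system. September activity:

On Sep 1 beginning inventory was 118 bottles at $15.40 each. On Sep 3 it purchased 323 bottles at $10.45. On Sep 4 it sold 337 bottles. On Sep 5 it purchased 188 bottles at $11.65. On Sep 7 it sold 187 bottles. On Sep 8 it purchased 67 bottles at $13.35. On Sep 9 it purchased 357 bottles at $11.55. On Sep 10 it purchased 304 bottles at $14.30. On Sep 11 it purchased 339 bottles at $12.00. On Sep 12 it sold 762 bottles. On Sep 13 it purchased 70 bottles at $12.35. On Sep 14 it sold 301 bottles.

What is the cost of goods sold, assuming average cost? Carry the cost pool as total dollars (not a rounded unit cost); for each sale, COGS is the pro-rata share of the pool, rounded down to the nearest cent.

COGS = $19,445.24

After Sep 1: 118 on hand, pool $1,817.20 (≈ $15.4000 each)
After Sep 3: 441 on hand, pool $5,192.55 (≈ $11.7745 each)
Sep 4, sell 337: 337/441 × $5,192.55 → $3,968.00
After Sep 5: 292 on hand, pool $3,414.75 (≈ $11.6943 each)
Sep 7, sell 187: 187/292 × $3,414.75 → $2,186.84
After Sep 8: 172 on hand, pool $2,122.36 (≈ $12.3393 each)
After Sep 9: 529 on hand, pool $6,245.71 (≈ $11.8066 each)
After Sep 10: 833 on hand, pool $10,592.91 (≈ $12.7166 each)
After Sep 11: 1172 on hand, pool $14,660.91 (≈ $12.5093 each)
Sep 12, sell 762: 762/1172 × $14,660.91 → $9,532.09
After Sep 13: 480 on hand, pool $5,993.32 (≈ $12.4861 each)
Sep 14, sell 301: 301/480 × $5,993.32 → $3,758.31
Total COGS = $3,968.00 + $2,186.84 + $9,532.09 + $3,758.31 = $19,445.24
Ending inventory (cost pool remaining) = $2,235.01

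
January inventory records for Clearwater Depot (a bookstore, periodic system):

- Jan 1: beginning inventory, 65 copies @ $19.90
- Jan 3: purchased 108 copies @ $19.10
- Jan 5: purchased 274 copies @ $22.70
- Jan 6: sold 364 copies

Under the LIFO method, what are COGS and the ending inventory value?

Jan 6, 364 sold [LIFO — newest first]: 274 @ $22.70 + 90 @ $19.10 = $7,938.80
Ending inventory: 65 @ $19.90 + 18 @ $19.10 = $1,637.30

COGS = $7,938.80; ending inventory = $1,637.30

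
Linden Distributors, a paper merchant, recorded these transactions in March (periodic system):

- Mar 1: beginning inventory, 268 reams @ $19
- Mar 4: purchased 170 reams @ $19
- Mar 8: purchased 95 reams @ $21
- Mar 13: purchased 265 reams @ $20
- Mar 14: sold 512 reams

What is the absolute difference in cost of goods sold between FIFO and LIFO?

$307

FIFO COGS: 268 @ $19 + 170 @ $19 + 74 @ $21 = $9,876
LIFO COGS: 265 @ $20 + 95 @ $21 + 152 @ $19 = $10,183
Difference = |$9,876 − $10,183| = $307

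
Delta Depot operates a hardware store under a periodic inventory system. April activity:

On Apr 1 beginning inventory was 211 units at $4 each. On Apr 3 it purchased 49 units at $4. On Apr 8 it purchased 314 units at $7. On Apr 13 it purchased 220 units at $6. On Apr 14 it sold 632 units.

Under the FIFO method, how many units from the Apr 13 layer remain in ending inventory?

162

Apr 14, 632 sold [FIFO — oldest first]: 211 @ $4 + 49 @ $4 + 314 @ $7 + 58 @ $6 = $3,586
Ending inventory: 162 @ $6 = $972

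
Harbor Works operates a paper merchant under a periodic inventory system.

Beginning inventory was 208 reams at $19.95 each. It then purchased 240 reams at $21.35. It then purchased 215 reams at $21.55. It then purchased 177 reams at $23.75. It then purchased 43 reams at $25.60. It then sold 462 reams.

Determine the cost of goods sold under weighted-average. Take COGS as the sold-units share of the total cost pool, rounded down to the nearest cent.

Sale 1, sell 462: 462/883 × $19,211.40 → $10,051.71
Ending inventory (cost pool remaining) = $9,159.69
Check: goods available $19,211.40 = COGS $10,051.71 + ending $9,159.69

COGS = $10,051.71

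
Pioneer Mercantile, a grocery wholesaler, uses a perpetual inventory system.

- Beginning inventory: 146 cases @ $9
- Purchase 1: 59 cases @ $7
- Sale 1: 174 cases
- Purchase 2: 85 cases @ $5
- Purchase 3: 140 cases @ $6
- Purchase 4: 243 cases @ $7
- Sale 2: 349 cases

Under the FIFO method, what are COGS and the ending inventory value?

COGS = $3,643; ending inventory = $1,050

Sale 1 (174) [FIFO — oldest first]: 146 @ $9 + 28 @ $7 = $1,510
Sale 2 (349) [FIFO — oldest first]: 31 @ $7 + 85 @ $5 + 140 @ $6 + 93 @ $7 = $2,133
Total COGS = $1,510 + $2,133 = $3,643
Ending inventory: 150 @ $7 = $1,050
Check: goods available $4,693 = COGS $3,643 + ending $1,050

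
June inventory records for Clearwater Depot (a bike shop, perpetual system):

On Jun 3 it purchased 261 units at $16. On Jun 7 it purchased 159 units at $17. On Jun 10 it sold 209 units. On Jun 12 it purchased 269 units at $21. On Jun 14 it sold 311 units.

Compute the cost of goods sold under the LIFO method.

COGS = $9,824

Jun 10, 209 sold [LIFO — newest first]: 159 @ $17 + 50 @ $16 = $3,503
Jun 14, 311 sold [LIFO — newest first]: 269 @ $21 + 42 @ $16 = $6,321
Total COGS = $3,503 + $6,321 = $9,824
Ending inventory: 169 @ $16 = $2,704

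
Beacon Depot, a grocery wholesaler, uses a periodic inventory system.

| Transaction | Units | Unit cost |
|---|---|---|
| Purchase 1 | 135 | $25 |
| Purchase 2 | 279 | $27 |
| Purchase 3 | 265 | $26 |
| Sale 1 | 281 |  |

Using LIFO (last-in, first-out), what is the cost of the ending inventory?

Ending inventory = $10,476

Sale 1 (281) [LIFO — newest first]: 265 @ $26 + 16 @ $27 = $7,322
Ending inventory: 135 @ $25 + 263 @ $27 = $10,476
Check: goods available $17,798 = COGS $7,322 + ending $10,476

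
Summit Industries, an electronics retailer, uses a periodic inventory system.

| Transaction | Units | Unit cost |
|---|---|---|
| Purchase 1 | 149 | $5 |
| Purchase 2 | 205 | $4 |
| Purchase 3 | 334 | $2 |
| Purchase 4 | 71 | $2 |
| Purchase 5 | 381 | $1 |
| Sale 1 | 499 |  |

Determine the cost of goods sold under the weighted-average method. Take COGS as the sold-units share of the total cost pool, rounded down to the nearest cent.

COGS = $1,206.35

Sale 1, sell 499: 499/1140 × $2,756.00 → $1,206.35
Ending inventory (cost pool remaining) = $1,549.65
Check: goods available $2,756.00 = COGS $1,206.35 + ending $1,549.65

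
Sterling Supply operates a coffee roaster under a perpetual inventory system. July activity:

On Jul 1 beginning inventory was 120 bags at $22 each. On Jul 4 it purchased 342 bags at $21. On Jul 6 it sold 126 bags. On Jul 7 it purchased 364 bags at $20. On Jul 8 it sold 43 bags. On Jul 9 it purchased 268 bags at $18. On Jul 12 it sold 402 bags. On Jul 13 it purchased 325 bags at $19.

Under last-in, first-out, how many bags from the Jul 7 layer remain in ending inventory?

187

Jul 6, 126 sold [LIFO — newest first]: 126 @ $21 = $2,646
Jul 8, 43 sold [LIFO — newest first]: 43 @ $20 = $860
Jul 12, 402 sold [LIFO — newest first]: 268 @ $18 + 134 @ $20 = $7,504
Total COGS = $2,646 + $860 + $7,504 = $11,010
Ending inventory: 120 @ $22 + 216 @ $21 + 187 @ $20 + 325 @ $19 = $17,091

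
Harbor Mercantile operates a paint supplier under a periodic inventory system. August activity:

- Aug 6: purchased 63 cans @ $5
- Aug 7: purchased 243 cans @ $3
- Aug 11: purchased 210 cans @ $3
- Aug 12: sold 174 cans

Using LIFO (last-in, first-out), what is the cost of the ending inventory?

Ending inventory = $1,152

Aug 12, 174 sold [LIFO — newest first]: 174 @ $3 = $522
Ending inventory: 63 @ $5 + 243 @ $3 + 36 @ $3 = $1,152
Check: goods available $1,674 = COGS $522 + ending $1,152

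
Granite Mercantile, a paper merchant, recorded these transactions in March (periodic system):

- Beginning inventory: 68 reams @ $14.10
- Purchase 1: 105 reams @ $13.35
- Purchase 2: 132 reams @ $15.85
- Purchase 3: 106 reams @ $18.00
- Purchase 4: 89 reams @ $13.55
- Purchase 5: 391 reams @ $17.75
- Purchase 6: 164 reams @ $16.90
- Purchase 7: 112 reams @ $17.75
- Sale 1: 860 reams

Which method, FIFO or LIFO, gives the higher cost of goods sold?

FIFO COGS: 68 @ $14.10 + 105 @ $13.35 + 132 @ $15.85 + 106 @ $18.00 + 89 @ $13.55 + 360 @ $17.75 = $13,956.70
LIFO COGS: 112 @ $17.75 + 164 @ $16.90 + 391 @ $17.75 + 89 @ $13.55 + 104 @ $18.00 = $14,777.80

LIFO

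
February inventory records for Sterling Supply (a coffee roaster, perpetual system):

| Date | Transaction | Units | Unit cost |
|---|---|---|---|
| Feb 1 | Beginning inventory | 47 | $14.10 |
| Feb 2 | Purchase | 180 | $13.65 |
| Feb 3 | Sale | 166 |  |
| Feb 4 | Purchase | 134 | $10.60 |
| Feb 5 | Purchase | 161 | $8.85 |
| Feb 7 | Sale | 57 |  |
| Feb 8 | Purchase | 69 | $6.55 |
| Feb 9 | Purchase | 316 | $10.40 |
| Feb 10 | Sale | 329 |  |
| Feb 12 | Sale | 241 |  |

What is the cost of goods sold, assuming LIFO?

Feb 3, 166 sold [LIFO — newest first]: 166 @ $13.65 = $2,265.90
Feb 7, 57 sold [LIFO — newest first]: 57 @ $8.85 = $504.45
Feb 10, 329 sold [LIFO — newest first]: 316 @ $10.40 + 13 @ $6.55 = $3,371.55
Feb 12, 241 sold [LIFO — newest first]: 56 @ $6.55 + 104 @ $8.85 + 81 @ $10.60 = $2,145.80
Total COGS = $2,265.90 + $504.45 + $3,371.55 + $2,145.80 = $8,287.70
Ending inventory: 47 @ $14.10 + 14 @ $13.65 + 53 @ $10.60 = $1,415.60

COGS = $8,287.70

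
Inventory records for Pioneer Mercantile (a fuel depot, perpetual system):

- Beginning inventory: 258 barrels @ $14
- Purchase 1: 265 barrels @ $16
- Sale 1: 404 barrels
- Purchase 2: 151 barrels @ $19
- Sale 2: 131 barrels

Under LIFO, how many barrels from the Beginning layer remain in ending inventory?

119

Sale 1 (404) [LIFO — newest first]: 265 @ $16 + 139 @ $14 = $6,186
Sale 2 (131) [LIFO — newest first]: 131 @ $19 = $2,489
Total COGS = $6,186 + $2,489 = $8,675
Ending inventory: 119 @ $14 + 20 @ $19 = $2,046
Check: goods available $10,721 = COGS $8,675 + ending $2,046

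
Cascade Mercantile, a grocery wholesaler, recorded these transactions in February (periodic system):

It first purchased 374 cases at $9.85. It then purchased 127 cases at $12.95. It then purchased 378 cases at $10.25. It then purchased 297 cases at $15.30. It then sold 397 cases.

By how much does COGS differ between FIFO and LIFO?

FIFO COGS: 374 @ $9.85 + 23 @ $12.95 = $3,981.75
LIFO COGS: 297 @ $15.30 + 100 @ $10.25 = $5,569.10
Difference = |$3,981.75 − $5,569.10| = $1,587.35

$1,587.35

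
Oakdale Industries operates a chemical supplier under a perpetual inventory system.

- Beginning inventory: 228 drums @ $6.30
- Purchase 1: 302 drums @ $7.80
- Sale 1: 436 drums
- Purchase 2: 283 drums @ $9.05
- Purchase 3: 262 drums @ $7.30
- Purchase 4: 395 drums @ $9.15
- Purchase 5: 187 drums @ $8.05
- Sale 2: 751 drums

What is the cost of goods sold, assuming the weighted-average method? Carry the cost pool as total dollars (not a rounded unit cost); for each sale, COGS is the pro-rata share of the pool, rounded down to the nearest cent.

COGS = $9,433.69

After Beginning: 228 on hand, pool $1,436.40 (≈ $6.3000 each)
After Purchase 1: 530 on hand, pool $3,792.00 (≈ $7.1547 each)
Sale 1, sell 436: 436/530 × $3,792.00 → $3,119.45
After Purchase 2: 377 on hand, pool $3,233.70 (≈ $8.5775 each)
After Purchase 3: 639 on hand, pool $5,146.30 (≈ $8.0537 each)
After Purchase 4: 1034 on hand, pool $8,760.55 (≈ $8.4725 each)
After Purchase 5: 1221 on hand, pool $10,265.90 (≈ $8.4078 each)
Sale 2, sell 751: 751/1221 × $10,265.90 → $6,314.24
Total COGS = $3,119.45 + $6,314.24 = $9,433.69
Ending inventory (cost pool remaining) = $3,951.66
Check: goods available $13,385.35 = COGS $9,433.69 + ending $3,951.66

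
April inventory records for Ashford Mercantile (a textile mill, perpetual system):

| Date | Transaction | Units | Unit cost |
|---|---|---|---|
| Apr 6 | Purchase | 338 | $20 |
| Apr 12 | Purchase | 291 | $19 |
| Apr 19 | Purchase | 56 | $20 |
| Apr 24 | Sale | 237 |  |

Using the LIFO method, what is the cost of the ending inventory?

Ending inventory = $8,850

Apr 24, 237 sold [LIFO — newest first]: 56 @ $20 + 181 @ $19 = $4,559
Ending inventory: 338 @ $20 + 110 @ $19 = $8,850
Check: goods available $13,409 = COGS $4,559 + ending $8,850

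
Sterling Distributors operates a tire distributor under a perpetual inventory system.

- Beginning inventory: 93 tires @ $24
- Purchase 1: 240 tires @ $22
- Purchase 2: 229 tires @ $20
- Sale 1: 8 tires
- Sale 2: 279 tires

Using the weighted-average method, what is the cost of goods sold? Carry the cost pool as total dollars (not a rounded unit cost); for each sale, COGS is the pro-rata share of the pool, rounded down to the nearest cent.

After Beginning: 93 on hand, pool $2,232.00 (≈ $24.0000 each)
After Purchase 1: 333 on hand, pool $7,512.00 (≈ $22.5586 each)
After Purchase 2: 562 on hand, pool $12,092.00 (≈ $21.5160 each)
Sale 1, sell 8: 8/562 × $12,092.00 → $172.12
Sale 2, sell 279: 279/554 × $11,919.88 → $6,002.97
Total COGS = $172.12 + $6,002.97 = $6,175.09
Ending inventory (cost pool remaining) = $5,916.91

COGS = $6,175.09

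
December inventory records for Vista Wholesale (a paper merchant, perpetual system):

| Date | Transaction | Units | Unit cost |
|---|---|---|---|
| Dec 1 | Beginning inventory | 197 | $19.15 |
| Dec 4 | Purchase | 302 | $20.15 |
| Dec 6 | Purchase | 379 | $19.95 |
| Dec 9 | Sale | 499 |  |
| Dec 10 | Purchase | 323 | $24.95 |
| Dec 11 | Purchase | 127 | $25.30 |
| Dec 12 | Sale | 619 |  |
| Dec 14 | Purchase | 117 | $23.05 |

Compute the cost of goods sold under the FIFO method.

Dec 9, 499 sold [FIFO — oldest first]: 197 @ $19.15 + 302 @ $20.15 = $9,857.85
Dec 12, 619 sold [FIFO — oldest first]: 379 @ $19.95 + 240 @ $24.95 = $13,549.05
Total COGS = $9,857.85 + $13,549.05 = $23,406.90
Ending inventory: 83 @ $24.95 + 127 @ $25.30 + 117 @ $23.05 = $7,980.80
Check: goods available $31,387.70 = COGS $23,406.90 + ending $7,980.80

COGS = $23,406.90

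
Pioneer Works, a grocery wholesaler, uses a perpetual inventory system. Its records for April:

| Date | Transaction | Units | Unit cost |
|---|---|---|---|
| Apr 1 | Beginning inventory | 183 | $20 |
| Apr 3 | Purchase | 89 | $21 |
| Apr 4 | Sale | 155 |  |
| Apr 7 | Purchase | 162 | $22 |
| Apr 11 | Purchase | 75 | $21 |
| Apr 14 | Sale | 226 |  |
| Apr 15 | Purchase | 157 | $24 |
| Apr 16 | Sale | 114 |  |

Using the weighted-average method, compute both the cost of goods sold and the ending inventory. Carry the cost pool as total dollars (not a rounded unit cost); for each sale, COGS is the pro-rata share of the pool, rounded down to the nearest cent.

After Apr 1: 183 on hand, pool $3,660.00 (≈ $20.0000 each)
After Apr 3: 272 on hand, pool $5,529.00 (≈ $20.3272 each)
Apr 4, sell 155: 155/272 × $5,529.00 → $3,150.71
After Apr 7: 279 on hand, pool $5,942.29 (≈ $21.2985 each)
After Apr 11: 354 on hand, pool $7,517.29 (≈ $21.2353 each)
Apr 14, sell 226: 226/354 × $7,517.29 → $4,799.17
After Apr 15: 285 on hand, pool $6,486.12 (≈ $22.7583 each)
Apr 16, sell 114: 114/285 × $6,486.12 → $2,594.44
Total COGS = $3,150.71 + $4,799.17 + $2,594.44 = $10,544.32
Ending inventory (cost pool remaining) = $3,891.68

COGS = $10,544.32; ending inventory = $3,891.68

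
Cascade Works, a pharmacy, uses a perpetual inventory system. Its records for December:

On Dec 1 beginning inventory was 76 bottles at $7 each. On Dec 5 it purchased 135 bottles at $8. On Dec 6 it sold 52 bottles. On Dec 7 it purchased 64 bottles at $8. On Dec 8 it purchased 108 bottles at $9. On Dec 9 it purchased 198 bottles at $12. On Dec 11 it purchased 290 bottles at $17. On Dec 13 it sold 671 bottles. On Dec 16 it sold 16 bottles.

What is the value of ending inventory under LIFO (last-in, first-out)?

Dec 6, 52 sold [LIFO — newest first]: 52 @ $8 = $416
Dec 13, 671 sold [LIFO — newest first]: 290 @ $17 + 198 @ $12 + 108 @ $9 + 64 @ $8 + 11 @ $8 = $8,878
Dec 16, 16 sold [LIFO — newest first]: 16 @ $8 = $128
Total COGS = $416 + $8,878 + $128 = $9,422
Ending inventory: 76 @ $7 + 56 @ $8 = $980
Check: goods available $10,402 = COGS $9,422 + ending $980

Ending inventory = $980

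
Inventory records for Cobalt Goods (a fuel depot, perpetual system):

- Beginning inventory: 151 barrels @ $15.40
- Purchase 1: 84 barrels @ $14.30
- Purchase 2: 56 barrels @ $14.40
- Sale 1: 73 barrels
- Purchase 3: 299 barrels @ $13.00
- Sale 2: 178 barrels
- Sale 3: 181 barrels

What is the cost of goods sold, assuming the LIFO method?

COGS = $5,794.50

Sale 1 (73) [LIFO — newest first]: 56 @ $14.40 + 17 @ $14.30 = $1,049.50
Sale 2 (178) [LIFO — newest first]: 178 @ $13.00 = $2,314.00
Sale 3 (181) [LIFO — newest first]: 121 @ $13.00 + 60 @ $14.30 = $2,431.00
Total COGS = $1,049.50 + $2,314.00 + $2,431.00 = $5,794.50
Ending inventory: 151 @ $15.40 + 7 @ $14.30 = $2,425.50
Check: goods available $8,220.00 = COGS $5,794.50 + ending $2,425.50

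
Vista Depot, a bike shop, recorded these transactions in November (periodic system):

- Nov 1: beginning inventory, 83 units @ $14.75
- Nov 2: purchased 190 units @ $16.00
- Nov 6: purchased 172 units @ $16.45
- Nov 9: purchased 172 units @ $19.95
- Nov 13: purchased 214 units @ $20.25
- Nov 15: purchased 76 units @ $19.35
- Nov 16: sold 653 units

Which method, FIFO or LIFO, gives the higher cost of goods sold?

LIFO

FIFO COGS: 83 @ $14.75 + 190 @ $16.00 + 172 @ $16.45 + 172 @ $19.95 + 36 @ $20.25 = $11,254.05
LIFO COGS: 76 @ $19.35 + 214 @ $20.25 + 172 @ $19.95 + 172 @ $16.45 + 19 @ $16.00 = $12,368.90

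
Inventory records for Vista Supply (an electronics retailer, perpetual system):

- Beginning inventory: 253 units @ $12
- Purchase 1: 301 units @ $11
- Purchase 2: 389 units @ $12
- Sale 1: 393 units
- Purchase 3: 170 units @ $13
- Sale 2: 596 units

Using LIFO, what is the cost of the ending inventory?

Sale 1 (393) [LIFO — newest first]: 389 @ $12 + 4 @ $11 = $4,712
Sale 2 (596) [LIFO — newest first]: 170 @ $13 + 297 @ $11 + 129 @ $12 = $7,025
Total COGS = $4,712 + $7,025 = $11,737
Ending inventory: 124 @ $12 = $1,488

Ending inventory = $1,488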